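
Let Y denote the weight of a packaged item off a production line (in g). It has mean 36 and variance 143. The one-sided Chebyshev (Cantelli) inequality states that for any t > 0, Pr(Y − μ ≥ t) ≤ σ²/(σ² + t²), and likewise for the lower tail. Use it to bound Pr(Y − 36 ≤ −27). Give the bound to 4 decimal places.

0.1640

Here σ² = 143 and t = 27, so σ² + t² = 872.
Cantelli's bound: 143/872 = 0.1640.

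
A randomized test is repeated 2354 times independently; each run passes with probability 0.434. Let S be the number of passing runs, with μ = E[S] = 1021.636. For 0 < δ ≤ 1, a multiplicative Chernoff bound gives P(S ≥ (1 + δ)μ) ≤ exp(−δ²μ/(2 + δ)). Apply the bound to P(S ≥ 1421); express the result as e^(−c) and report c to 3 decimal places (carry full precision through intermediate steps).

Write 1421 = (1 + δ)μ, so δ = 1421/1021.636 − 1 = 0.3909064…
Then the exponent is δ²μ/(2 + δ) = (1421 − μ)² / (μ·(2 + δ)) = 65.294872.

65.295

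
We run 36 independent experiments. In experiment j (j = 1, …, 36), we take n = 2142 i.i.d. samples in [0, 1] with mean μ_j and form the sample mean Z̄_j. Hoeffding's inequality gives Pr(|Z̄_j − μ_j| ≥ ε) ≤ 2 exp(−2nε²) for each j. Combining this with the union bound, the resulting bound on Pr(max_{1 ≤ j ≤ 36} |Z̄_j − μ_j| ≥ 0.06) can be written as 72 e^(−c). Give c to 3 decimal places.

Union bound over the 36 events: Pr(max_{1 ≤ j ≤ 36} |Z̄_j − μ_j| ≥ 0.06) ≤ 36·2·exp(−2nε²) = 72 exp(−2·2142·0.06²).
So c = 2·2142·0.06² = 15.4224.

15.422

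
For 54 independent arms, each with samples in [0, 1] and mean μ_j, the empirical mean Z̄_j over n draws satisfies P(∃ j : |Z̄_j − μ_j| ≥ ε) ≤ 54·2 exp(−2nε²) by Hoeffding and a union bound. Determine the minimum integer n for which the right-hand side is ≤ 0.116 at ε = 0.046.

1616

Need 2·54·exp(−2nε²) ≤ 0.116, i.e. exp(−2nε²) ≤ 0.116/108.
So 2nε² ≥ ln(108/0.116) = 6.836296.
Hence n ≥ 6.836296/(2·0.046²) = 1615.382.
The smallest integer n is 1616.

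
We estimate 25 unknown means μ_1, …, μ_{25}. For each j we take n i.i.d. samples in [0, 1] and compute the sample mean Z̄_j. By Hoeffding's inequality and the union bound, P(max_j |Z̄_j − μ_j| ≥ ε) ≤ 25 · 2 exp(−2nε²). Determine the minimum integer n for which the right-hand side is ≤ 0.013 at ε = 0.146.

Need 2·25·exp(−2nε²) ≤ 0.013, i.e. exp(−2nε²) ≤ 0.013/50.
So 2nε² ≥ ln(50/0.013) = 8.254829.
Hence n ≥ 8.254829/(2·0.146²) = 193.630.
The smallest integer n is 194.

194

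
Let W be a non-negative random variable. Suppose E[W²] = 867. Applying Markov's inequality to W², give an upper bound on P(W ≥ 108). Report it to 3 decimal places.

Since W ≥ 0, the event {W ≥ 108} is the same as {W² ≥ 11664}.
Markov's inequality applied to W² gives P(W² ≥ 11664) ≤ E[W²]/11664 = 867/11664 = 0.0743.

0.074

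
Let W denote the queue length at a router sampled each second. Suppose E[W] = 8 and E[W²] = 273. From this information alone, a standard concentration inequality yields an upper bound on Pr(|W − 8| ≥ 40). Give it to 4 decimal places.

The first two moments determine the variance, so Chebyshev's inequality is the sharpest standard bound available.
Var(W) = E[W²] − (E[W])² = 273 − 64 = 209.
Chebyshev's inequality: Pr(|W − μ| ≥ t) ≤ Var(W)/t² = 209/1600 = 0.1306.

0.1306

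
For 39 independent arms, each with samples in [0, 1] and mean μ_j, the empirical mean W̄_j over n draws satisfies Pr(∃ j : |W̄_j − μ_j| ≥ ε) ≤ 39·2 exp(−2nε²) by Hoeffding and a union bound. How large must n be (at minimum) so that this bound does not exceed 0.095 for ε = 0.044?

Need 2·39·exp(−2nε²) ≤ 0.095, i.e. exp(−2nε²) ≤ 0.095/78.
So 2nε² ≥ ln(78/0.095) = 6.710587.
Hence n ≥ 6.710587/(2·0.044²) = 1733.106.
The smallest integer n is 1734.

1734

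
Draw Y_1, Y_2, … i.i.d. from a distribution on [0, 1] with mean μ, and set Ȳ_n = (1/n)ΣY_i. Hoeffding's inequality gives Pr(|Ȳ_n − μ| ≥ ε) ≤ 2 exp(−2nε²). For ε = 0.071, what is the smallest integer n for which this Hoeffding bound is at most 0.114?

285

Require 2·exp(−2nε²) ≤ 0.114, i.e. 2nε² ≥ ln(2/0.114) = 2.864704.
So n ≥ 2.864704 / (2·0.071²) = 284.140.
The smallest integer n is 285.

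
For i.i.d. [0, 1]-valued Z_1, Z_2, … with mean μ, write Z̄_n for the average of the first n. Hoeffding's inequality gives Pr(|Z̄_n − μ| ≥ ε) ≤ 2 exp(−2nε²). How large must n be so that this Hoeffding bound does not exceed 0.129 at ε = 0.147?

Require 2·exp(−2nε²) ≤ 0.129, i.e. 2nε² ≥ ln(2/0.129) = 2.741090.
So n ≥ 2.741090 / (2·0.147²) = 63.425.
The smallest integer n is 64.

64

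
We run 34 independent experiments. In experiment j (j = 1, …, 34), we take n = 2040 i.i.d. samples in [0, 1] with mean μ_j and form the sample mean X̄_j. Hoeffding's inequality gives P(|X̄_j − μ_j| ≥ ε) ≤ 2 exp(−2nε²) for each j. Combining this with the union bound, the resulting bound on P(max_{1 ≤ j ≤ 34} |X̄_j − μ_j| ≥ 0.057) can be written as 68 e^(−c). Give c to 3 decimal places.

Union bound over the 34 events: P(max_{1 ≤ j ≤ 34} |X̄_j − μ_j| ≥ 0.057) ≤ 34·2·exp(−2nε²) = 68 exp(−2·2040·0.057²).
So c = 2·2040·0.057² = 13.2559.

13.256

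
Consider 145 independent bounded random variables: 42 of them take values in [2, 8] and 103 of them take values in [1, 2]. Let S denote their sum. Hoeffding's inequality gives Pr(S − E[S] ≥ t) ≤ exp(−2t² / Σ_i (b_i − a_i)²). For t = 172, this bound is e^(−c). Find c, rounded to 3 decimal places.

Σ(b_i − a_i)² = 42·6² + 103·1² = 1615.
c = 2t² / 1615 = 2·172² / 1615 = 36.6365.

36.637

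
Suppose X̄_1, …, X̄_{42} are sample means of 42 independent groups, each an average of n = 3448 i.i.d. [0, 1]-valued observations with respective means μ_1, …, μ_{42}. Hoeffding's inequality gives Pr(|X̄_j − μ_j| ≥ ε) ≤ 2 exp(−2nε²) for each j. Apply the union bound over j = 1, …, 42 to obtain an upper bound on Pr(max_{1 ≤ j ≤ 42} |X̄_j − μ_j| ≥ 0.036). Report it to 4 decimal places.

0.0110

Per-experiment Hoeffding bound: 2·exp(−2·3448·0.036²) = 2·exp(−8.93722) = 0.00026281.
Union bound over 42 events: 42·0.00026281 = 0.01104.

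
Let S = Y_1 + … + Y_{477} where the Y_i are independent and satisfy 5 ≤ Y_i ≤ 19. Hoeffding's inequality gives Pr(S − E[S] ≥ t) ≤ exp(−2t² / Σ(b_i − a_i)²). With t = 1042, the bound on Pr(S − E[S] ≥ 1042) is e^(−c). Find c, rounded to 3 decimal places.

Σ(b_i − a_i)² = 477·(14)² = 93492.
c = 2t²/93492 = 2·1042²/93492 = 23.2269.

23.227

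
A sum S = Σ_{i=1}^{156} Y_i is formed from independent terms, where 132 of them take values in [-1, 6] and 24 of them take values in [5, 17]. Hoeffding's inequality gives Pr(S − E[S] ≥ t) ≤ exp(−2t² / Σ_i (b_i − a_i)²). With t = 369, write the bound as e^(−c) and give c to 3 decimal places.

Σ(b_i − a_i)² = 132·7² + 24·12² = 9924.
c = 2t² / 9924 = 2·369² / 9924 = 27.4407.

27.441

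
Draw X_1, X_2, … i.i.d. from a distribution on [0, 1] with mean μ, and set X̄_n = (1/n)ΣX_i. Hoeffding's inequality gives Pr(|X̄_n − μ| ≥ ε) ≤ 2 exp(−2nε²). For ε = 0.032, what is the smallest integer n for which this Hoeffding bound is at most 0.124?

1358

Require 2·exp(−2nε²) ≤ 0.124, i.e. 2nε² ≥ ln(2/0.124) = 2.780621.
So n ≥ 2.780621 / (2·0.032²) = 1357.725.
The smallest integer n is 1358.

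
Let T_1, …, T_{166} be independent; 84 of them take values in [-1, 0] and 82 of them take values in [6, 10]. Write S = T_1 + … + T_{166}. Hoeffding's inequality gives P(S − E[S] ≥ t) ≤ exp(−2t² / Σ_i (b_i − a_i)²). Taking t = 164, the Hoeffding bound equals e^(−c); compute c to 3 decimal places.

38.533

Σ(b_i − a_i)² = 84·1² + 82·4² = 1396.
c = 2t² / 1396 = 2·164² / 1396 = 38.5330.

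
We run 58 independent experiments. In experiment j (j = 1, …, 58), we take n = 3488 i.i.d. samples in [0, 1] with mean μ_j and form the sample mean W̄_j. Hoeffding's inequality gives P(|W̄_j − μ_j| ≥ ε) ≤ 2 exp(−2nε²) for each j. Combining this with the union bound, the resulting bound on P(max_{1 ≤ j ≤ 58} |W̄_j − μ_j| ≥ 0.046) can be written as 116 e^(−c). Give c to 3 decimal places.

Union bound over the 58 events: P(max_{1 ≤ j ≤ 58} |W̄_j − μ_j| ≥ 0.046) ≤ 58·2·exp(−2nε²) = 116 exp(−2·3488·0.046²).
So c = 2·3488·0.046² = 14.7612.

14.761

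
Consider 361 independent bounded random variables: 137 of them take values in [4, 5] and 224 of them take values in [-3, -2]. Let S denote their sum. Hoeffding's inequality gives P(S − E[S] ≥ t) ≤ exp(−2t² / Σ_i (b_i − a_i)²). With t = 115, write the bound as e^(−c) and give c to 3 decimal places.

73.269

Σ(b_i − a_i)² = 137·1² + 224·1² = 361.
c = 2t² / 361 = 2·115² / 361 = 73.2687.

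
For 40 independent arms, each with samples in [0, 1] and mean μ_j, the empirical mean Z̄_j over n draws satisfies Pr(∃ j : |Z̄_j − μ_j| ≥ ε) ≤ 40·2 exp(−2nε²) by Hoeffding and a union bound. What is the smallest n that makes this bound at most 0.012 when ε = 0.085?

Need 2·40·exp(−2nε²) ≤ 0.012, i.e. exp(−2nε²) ≤ 0.012/80.
So 2nε² ≥ ln(80/0.012) = 8.804875.
Hence n ≥ 8.804875/(2·0.085²) = 609.334.
The smallest integer n is 610.

610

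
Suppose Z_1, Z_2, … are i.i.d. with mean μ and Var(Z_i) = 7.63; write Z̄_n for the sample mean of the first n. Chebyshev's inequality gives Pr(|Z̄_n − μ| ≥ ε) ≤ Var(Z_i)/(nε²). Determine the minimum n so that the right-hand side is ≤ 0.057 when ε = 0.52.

Require 7.63/(n·0.52²) ≤ 0.057, i.e. n ≥ 7.63/(0.057·0.52²) = 495.043.
The smallest integer n is 496.

496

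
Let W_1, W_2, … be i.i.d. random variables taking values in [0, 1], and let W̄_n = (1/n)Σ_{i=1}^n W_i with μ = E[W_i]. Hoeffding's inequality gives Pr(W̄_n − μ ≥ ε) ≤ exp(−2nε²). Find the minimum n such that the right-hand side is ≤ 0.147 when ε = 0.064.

235

Require exp(−2nε²) ≤ 0.147, i.e. 2nε² ≥ ln(1/0.147) = 1.917323.
So n ≥ 1.917323 / (2·0.064²) = 234.048.
The smallest integer n is 235.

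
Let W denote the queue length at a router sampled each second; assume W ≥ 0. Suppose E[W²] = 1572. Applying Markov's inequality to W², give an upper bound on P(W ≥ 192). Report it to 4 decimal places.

0.0426

Since W ≥ 0, the event {W ≥ 192} is the same as {W² ≥ 36864}.
Markov's inequality applied to W² gives P(W² ≥ 36864) ≤ E[W²]/36864 = 1572/36864 = 0.0426.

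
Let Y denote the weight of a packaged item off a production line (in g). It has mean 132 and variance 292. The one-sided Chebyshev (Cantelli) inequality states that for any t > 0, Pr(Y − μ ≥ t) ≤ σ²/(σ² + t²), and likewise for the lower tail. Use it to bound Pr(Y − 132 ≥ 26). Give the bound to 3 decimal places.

Here σ² = 292 and t = 26, so σ² + t² = 968.
Cantelli's bound: 292/968 = 0.3017.

0.302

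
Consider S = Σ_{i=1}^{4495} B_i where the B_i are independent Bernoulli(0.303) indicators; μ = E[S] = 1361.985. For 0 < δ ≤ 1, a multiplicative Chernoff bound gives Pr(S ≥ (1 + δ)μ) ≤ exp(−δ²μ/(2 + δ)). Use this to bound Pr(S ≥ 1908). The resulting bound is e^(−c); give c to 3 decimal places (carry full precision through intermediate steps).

91.172

Write 1908 = (1 + δ)μ, so δ = 1908/1361.985 − 1 = 0.4008965…
Then the exponent is δ²μ/(2 + δ) = (1908 − μ)² / (μ·(2 + δ)) = 91.172400.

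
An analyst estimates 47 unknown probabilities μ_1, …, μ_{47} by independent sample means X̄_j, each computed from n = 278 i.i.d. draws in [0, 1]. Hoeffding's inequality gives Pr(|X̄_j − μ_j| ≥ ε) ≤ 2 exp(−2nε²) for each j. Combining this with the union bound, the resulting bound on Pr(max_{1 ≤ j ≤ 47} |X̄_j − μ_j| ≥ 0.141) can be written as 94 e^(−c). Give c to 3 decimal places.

Union bound over the 47 events: Pr(max_{1 ≤ j ≤ 47} |X̄_j − μ_j| ≥ 0.141) ≤ 47·2·exp(−2nε²) = 94 exp(−2·278·0.141²).
So c = 2·278·0.141² = 11.0538.

11.054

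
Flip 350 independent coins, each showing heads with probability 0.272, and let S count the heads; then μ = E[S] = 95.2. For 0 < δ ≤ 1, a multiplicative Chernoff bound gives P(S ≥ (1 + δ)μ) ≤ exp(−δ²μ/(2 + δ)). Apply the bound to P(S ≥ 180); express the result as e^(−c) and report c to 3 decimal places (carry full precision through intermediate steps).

26.130

Write 180 = (1 + δ)μ, so δ = 180/95.2 − 1 = 0.8907563…
Then the exponent is δ²μ/(2 + δ) = (180 − μ)² / (μ·(2 + δ)) = 26.130233.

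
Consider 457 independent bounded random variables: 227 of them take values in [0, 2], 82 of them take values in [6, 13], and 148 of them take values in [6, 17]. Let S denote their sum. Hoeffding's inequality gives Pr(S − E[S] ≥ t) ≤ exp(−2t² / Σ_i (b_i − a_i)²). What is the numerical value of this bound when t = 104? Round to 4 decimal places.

0.3878

Σ(b_i − a_i)² = 227·2² + 82·7² + 148·11² = 22834.
Exponent = 2·104² / 22834 = 0.94736.
Bound = exp(−0.94736) = 0.38776.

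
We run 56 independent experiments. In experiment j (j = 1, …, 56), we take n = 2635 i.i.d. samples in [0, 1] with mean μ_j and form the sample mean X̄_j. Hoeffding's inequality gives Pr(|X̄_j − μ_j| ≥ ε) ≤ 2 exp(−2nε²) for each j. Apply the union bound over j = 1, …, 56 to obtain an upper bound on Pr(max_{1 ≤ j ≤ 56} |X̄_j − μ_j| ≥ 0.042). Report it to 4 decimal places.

0.0103

Per-experiment Hoeffding bound: 2·exp(−2·2635·0.042²) = 2·exp(−9.29628) = 0.00018353.
Union bound over 56 events: 56·0.00018353 = 0.01028.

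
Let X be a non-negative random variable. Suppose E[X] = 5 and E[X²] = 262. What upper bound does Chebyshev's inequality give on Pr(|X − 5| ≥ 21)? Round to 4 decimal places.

Var(X) = E[X²] − (E[X])² = 262 − 25 = 237.
Chebyshev's inequality: Pr(|X − μ| ≥ t) ≤ Var(X)/t² = 237/441 = 0.5374.

0.5374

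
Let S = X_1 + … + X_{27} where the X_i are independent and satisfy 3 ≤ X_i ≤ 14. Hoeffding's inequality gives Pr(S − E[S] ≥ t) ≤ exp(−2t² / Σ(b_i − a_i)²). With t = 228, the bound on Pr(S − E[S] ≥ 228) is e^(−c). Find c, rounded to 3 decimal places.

31.824

Σ(b_i − a_i)² = 27·(11)² = 3267.
c = 2t²/3267 = 2·228²/3267 = 31.8237.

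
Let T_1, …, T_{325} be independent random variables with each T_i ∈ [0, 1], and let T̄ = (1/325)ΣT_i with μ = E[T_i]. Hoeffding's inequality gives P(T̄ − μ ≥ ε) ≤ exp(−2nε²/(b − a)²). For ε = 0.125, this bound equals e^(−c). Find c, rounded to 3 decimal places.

10.156

c = 2nε²/(b − a)² = 2·325·0.125² / 1² = 10.1562.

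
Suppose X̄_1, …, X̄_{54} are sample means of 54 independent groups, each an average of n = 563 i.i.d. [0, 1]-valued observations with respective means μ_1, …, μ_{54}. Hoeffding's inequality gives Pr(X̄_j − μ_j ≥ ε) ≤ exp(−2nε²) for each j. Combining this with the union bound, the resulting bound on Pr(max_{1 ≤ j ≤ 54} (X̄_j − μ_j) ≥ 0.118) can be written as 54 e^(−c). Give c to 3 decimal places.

Union bound over the 54 events: Pr(max_{1 ≤ j ≤ 54} (X̄_j − μ_j) ≥ 0.118) ≤ 54·exp(−2nε²) = 54 exp(−2·563·0.118²).
So c = 2·563·0.118² = 15.6784.

15.678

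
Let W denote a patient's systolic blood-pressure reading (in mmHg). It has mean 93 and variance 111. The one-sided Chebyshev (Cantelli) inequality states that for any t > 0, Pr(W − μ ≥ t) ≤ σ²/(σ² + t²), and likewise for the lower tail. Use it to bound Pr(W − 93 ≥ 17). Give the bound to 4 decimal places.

0.2775

Here σ² = 111 and t = 17, so σ² + t² = 400.
Cantelli's bound: 111/400 = 0.2775.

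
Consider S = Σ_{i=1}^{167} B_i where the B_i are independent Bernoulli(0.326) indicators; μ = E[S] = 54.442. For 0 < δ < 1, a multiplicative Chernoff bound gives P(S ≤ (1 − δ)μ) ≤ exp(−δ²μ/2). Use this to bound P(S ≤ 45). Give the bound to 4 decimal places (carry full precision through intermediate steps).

Write 45 = (1 − δ)μ, so δ = 1 − 45/54.442 = 0.1734323…
Then the exponent is δ²μ/2 = (μ − 45)²/(2μ) = 0.818774.
Bound = exp(−0.818774) = 0.44097.

0.4410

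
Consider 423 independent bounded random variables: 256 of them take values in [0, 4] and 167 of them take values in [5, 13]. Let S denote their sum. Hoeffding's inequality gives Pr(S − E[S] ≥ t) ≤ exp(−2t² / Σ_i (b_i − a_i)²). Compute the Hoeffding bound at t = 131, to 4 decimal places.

0.0981

Σ(b_i − a_i)² = 256·4² + 167·8² = 14784.
Exponent = 2·131² / 14784 = 2.32156.
Bound = exp(−2.32156) = 0.09812.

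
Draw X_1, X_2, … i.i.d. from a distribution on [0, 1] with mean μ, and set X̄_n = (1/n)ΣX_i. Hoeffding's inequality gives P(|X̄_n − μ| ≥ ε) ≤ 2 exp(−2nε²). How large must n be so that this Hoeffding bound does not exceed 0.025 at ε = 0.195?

58

Require 2·exp(−2nε²) ≤ 0.025, i.e. 2nε² ≥ ln(2/0.025) = 4.382027.
So n ≥ 4.382027 / (2·0.195²) = 57.620.
The smallest integer n is 58.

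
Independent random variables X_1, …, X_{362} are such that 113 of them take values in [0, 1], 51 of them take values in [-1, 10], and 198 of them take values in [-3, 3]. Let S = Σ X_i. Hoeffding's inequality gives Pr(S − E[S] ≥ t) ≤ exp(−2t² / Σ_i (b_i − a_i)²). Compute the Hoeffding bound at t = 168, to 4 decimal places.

Σ(b_i − a_i)² = 113·1² + 51·11² + 198·6² = 13412.
Exponent = 2·168² / 13412 = 4.20877.
Bound = exp(−4.20877) = 0.01486.

0.0149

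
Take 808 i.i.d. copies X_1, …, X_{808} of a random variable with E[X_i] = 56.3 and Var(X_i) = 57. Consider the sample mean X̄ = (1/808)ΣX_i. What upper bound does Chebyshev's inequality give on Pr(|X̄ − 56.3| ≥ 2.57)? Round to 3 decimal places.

0.011

Var(X̄) = Var(X_i)/n = 57/808 = 0.070545.
Chebyshev: Pr(|X̄ − 56.3| ≥ 2.57) ≤ Var(X̄)/(2.57)² = 57/(808·2.57²) = 0.0107.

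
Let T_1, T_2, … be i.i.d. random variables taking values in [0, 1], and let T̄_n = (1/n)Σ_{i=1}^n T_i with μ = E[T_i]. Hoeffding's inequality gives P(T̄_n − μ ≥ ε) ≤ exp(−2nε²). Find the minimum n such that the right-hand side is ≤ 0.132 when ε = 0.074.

Require exp(−2nε²) ≤ 0.132, i.e. 2nε² ≥ ln(1/0.132) = 2.024953.
So n ≥ 2.024953 / (2·0.074²) = 184.893.
The smallest integer n is 185.

185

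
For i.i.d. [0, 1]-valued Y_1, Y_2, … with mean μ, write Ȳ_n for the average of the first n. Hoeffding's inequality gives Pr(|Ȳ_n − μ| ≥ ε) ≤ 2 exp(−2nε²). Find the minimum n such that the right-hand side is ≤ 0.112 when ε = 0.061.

Require 2·exp(−2nε²) ≤ 0.112, i.e. 2nε² ≥ ln(2/0.112) = 2.882404.
So n ≥ 2.882404 / (2·0.061²) = 387.316.
The smallest integer n is 388.

388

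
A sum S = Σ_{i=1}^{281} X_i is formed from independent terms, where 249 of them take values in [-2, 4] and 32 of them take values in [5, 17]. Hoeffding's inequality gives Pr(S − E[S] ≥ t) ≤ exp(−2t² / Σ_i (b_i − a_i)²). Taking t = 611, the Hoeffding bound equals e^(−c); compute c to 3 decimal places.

Σ(b_i − a_i)² = 249·6² + 32·12² = 13572.
c = 2t² / 13572 = 2·611² / 13572 = 55.0134.

55.013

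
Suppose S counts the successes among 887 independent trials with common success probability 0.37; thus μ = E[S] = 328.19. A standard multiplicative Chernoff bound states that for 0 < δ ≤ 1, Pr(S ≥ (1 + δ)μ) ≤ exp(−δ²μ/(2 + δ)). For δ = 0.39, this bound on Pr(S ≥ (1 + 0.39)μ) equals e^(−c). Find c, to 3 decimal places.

20.886

c = δ²μ/(2 + δ) = 0.39²·328.19/(2 + 0.39) = 20.8861.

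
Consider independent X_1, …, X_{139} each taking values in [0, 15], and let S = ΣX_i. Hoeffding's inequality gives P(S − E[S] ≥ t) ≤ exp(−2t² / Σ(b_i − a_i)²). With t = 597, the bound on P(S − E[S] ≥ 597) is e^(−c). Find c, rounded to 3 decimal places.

Σ(b_i − a_i)² = 139·(15)² = 31275.
c = 2t²/31275 = 2·597²/31275 = 22.7919.

22.792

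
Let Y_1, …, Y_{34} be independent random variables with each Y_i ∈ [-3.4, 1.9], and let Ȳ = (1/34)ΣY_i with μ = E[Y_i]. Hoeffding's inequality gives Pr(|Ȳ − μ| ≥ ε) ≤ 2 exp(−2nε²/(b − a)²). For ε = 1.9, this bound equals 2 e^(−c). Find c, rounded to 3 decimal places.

c = 2nε²/(b − a)² = 2·34·1.9² / 5.3² = 8.7391.

8.739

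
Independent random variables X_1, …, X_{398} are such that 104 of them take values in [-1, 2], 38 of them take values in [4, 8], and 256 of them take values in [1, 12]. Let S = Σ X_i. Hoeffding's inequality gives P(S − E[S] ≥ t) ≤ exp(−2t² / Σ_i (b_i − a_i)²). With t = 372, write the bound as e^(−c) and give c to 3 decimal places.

Σ(b_i − a_i)² = 104·3² + 38·4² + 256·11² = 32520.
c = 2t² / 32520 = 2·372² / 32520 = 8.5107.

8.511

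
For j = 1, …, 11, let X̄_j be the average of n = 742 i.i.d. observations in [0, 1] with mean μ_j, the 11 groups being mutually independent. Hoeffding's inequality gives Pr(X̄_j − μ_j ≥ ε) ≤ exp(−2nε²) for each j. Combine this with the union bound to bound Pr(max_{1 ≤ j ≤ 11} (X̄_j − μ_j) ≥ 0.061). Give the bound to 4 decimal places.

Per-experiment Hoeffding bound: exp(−2·742·0.061²) = exp(−5.52196) = 0.003998.
Union bound over 11 events: 11·0.003998 = 0.04398.

0.0440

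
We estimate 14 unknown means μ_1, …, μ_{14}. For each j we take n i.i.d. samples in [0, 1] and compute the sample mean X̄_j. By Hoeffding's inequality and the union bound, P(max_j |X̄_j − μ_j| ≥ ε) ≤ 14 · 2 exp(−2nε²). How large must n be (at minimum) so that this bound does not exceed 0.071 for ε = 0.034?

2586

Need 2·14·exp(−2nε²) ≤ 0.071, i.e. exp(−2nε²) ≤ 0.071/28.
So 2nε² ≥ ln(28/0.071) = 5.977280.
Hence n ≥ 5.977280/(2·0.034²) = 2585.329.
The smallest integer n is 2586.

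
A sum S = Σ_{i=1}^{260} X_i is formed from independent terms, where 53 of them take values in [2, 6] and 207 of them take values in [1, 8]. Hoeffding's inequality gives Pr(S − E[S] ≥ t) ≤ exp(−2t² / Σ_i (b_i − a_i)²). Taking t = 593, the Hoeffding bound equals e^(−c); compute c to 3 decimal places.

63.989

Σ(b_i − a_i)² = 53·4² + 207·7² = 10991.
c = 2t² / 10991 = 2·593² / 10991 = 63.9885.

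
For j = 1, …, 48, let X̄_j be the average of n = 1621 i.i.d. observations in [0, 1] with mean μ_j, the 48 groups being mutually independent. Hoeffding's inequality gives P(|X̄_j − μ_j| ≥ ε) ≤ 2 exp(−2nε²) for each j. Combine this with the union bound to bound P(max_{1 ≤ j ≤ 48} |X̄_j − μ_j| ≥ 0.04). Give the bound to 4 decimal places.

Per-experiment Hoeffding bound: 2·exp(−2·1621·0.04²) = 2·exp(−5.18720) = 0.011175.
Union bound over 48 events: 48·0.011175 = 0.53641.

0.5364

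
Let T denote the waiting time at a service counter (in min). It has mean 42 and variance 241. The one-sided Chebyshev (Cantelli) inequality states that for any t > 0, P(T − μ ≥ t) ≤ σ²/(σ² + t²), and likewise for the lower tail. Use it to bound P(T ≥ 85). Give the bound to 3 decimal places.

Here σ² = 241 and t = 43, so σ² + t² = 2090.
Cantelli's bound: 241/2090 = 0.1153.

0.115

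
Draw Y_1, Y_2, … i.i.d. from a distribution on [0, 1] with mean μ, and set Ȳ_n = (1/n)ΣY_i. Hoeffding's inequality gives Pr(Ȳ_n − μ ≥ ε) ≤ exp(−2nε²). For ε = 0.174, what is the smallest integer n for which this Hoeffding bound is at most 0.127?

Require exp(−2nε²) ≤ 0.127, i.e. 2nε² ≥ ln(1/0.127) = 2.063568.
So n ≥ 2.063568 / (2·0.174²) = 34.079.
The smallest integer n is 35.

35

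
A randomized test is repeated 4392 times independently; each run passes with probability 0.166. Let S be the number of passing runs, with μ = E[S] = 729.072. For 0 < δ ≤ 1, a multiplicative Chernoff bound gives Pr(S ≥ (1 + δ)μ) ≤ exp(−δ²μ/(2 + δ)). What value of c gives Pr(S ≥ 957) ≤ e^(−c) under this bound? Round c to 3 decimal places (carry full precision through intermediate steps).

30.812

Write 957 = (1 + δ)μ, so δ = 957/729.072 − 1 = 0.3126276…
Then the exponent is δ²μ/(2 + δ) = (957 − μ)² / (μ·(2 + δ)) = 30.811954.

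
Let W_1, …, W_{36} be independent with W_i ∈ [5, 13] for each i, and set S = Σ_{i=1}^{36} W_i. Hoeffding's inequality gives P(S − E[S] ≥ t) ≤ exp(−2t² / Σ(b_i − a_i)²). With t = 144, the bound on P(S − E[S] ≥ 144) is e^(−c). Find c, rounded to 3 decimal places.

18.000

Σ(b_i − a_i)² = 36·(8)² = 2304.
c = 2t²/2304 = 2·144²/2304 = 18.0000.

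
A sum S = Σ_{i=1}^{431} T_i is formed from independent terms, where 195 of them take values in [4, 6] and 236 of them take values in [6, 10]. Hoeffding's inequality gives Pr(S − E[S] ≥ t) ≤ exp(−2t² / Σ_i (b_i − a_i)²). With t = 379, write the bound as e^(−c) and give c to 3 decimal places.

Σ(b_i − a_i)² = 195·2² + 236·4² = 4556.
c = 2t² / 4556 = 2·379² / 4556 = 63.0558.

63.056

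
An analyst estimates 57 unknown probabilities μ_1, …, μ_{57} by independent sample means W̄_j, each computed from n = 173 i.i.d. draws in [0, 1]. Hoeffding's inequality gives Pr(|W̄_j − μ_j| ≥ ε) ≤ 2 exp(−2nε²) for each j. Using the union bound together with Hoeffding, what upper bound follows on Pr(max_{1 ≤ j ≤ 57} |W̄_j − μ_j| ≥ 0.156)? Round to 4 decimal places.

Per-experiment Hoeffding bound: 2·exp(−2·173·0.156²) = 2·exp(−8.42026) = 0.00044072.
Union bound over 57 events: 57·0.00044072 = 0.02512.

0.0251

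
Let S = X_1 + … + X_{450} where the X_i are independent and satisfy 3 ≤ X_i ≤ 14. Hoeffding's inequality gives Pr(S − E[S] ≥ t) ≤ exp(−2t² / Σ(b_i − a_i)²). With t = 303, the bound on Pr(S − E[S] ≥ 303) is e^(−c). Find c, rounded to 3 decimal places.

Σ(b_i − a_i)² = 450·(11)² = 54450.
c = 2t²/54450 = 2·303²/54450 = 3.3722.

3.372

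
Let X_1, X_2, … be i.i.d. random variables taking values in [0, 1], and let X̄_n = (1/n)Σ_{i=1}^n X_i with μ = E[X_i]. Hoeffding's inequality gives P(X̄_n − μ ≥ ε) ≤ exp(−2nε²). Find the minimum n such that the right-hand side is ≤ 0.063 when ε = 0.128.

85

Require exp(−2nε²) ≤ 0.063, i.e. 2nε² ≥ ln(1/0.063) = 2.764621.
So n ≥ 2.764621 / (2·0.128²) = 84.370.
The smallest integer n is 85.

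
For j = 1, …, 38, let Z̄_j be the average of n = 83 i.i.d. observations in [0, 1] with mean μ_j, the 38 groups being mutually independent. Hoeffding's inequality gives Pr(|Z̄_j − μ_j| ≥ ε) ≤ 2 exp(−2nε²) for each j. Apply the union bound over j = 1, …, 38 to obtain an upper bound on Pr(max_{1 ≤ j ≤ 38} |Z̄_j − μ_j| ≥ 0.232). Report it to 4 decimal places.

0.0100

Per-experiment Hoeffding bound: 2·exp(−2·83·0.232²) = 2·exp(−8.93478) = 0.00026345.
Union bound over 38 events: 38·0.00026345 = 0.01001.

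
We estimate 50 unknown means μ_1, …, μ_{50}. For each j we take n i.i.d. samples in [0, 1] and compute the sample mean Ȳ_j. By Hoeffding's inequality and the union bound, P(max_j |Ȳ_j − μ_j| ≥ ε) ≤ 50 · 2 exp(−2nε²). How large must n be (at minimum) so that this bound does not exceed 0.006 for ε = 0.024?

8439

Need 2·50·exp(−2nε²) ≤ 0.006, i.e. exp(−2nε²) ≤ 0.006/100.
So 2nε² ≥ ln(100/0.006) = 9.721166.
Hence n ≥ 9.721166/(2·0.024²) = 8438.512.
The smallest integer n is 8439.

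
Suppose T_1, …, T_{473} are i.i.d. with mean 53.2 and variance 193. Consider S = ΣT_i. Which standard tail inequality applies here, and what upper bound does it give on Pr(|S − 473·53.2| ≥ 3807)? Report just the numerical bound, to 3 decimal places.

0.006

With mean and variance of each term known, Chebyshev's inequality bounds the deviation of the sum (or sample mean).
Var(S) = n·Var(T_i) = 473·193 = 91289.
Chebyshev: Pr(|S − 473·53.2| ≥ 3807) ≤ Var(S)/3807² = 91289/14493249 = 0.0063.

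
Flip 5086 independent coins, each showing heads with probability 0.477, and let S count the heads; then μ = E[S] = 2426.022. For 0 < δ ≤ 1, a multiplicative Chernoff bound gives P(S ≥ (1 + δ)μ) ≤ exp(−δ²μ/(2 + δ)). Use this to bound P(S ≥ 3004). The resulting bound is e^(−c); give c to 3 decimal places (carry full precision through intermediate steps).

61.521

Write 3004 = (1 + δ)μ, so δ = 3004/2426.022 − 1 = 0.238241…
Then the exponent is δ²μ/(2 + δ) = (3004 − μ)² / (μ·(2 + δ)) = 61.520666.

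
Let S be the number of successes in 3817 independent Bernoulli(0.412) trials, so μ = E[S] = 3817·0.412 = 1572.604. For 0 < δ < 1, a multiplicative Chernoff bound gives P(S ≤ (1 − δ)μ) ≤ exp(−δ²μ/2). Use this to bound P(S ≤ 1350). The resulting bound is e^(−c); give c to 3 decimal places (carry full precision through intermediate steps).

15.755

Write 1350 = (1 − δ)μ, so δ = 1 − 1350/1572.604 = 0.1415512…
Then the exponent is δ²μ/2 = (μ − 1350)²/(2μ) = 15.754933.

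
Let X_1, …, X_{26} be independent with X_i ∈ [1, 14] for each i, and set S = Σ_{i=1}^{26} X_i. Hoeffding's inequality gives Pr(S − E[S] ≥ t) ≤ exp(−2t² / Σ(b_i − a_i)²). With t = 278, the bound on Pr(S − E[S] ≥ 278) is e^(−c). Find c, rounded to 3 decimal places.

35.177

Σ(b_i − a_i)² = 26·(13)² = 4394.
c = 2t²/4394 = 2·278²/4394 = 35.1771.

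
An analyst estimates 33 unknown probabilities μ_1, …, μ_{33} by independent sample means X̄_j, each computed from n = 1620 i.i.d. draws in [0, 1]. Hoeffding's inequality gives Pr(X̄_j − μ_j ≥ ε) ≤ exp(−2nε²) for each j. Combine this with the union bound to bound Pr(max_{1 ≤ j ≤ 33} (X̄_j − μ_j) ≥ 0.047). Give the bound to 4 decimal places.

Per-experiment Hoeffding bound: exp(−2·1620·0.047²) = exp(−7.15716) = 0.00077926.
Union bound over 33 events: 33·0.00077926 = 0.02572.

0.0257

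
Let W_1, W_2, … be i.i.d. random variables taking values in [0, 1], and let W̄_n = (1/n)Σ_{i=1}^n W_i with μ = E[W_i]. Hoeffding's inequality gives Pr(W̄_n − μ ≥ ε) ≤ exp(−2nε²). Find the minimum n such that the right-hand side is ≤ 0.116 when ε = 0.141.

Require exp(−2nε²) ≤ 0.116, i.e. 2nε² ≥ ln(1/0.116) = 2.154165.
So n ≥ 2.154165 / (2·0.141²) = 54.176.
The smallest integer n is 55.

55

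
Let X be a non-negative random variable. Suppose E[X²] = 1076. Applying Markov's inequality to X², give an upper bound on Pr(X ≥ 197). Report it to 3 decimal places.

0.028

Since X ≥ 0, the event {X ≥ 197} is the same as {X² ≥ 38809}.
Markov's inequality applied to X² gives Pr(X² ≥ 38809) ≤ E[X²]/38809 = 1076/38809 = 0.0277.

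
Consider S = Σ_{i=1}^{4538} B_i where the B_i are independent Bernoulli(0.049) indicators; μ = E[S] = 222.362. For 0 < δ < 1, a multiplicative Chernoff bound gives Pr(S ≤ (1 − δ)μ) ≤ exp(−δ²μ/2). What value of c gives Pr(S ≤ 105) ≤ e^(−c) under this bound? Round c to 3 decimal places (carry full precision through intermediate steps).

Write 105 = (1 − δ)μ, so δ = 1 − 105/222.362 = 0.527797…
Then the exponent is δ²μ/2 = (μ − 105)²/(2μ) = 30.971657.

30.972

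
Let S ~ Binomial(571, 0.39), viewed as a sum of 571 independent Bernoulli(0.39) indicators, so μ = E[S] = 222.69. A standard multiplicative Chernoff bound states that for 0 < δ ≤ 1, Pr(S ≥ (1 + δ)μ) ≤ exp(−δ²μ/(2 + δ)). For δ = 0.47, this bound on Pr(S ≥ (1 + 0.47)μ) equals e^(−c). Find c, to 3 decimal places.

19.916

c = δ²μ/(2 + δ) = 0.47²·222.69/(2 + 0.47) = 19.9159.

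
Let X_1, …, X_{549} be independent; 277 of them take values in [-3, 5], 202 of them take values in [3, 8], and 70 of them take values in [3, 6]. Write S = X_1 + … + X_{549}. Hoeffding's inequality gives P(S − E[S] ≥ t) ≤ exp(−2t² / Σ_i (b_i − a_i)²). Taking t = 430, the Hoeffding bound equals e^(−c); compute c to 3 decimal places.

Σ(b_i − a_i)² = 277·8² + 202·5² + 70·3² = 23408.
c = 2t² / 23408 = 2·430² / 23408 = 15.7980.

15.798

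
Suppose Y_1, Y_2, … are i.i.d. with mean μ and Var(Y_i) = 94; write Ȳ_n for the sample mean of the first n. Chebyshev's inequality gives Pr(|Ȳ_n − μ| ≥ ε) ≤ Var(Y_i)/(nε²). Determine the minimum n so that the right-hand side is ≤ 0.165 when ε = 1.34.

318

Require 94/(n·1.34²) ≤ 0.165, i.e. n ≥ 94/(0.165·1.34²) = 317.274.
The smallest integer n is 318.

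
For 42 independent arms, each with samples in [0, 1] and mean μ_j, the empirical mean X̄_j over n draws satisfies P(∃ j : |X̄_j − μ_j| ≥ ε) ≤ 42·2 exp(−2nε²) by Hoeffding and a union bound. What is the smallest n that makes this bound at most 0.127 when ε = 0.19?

Need 2·42·exp(−2nε²) ≤ 0.127, i.e. exp(−2nε²) ≤ 0.127/84.
So 2nε² ≥ ln(84/0.127) = 6.494385.
Hence n ≥ 6.494385/(2·0.19²) = 89.950.
The smallest integer n is 90.

90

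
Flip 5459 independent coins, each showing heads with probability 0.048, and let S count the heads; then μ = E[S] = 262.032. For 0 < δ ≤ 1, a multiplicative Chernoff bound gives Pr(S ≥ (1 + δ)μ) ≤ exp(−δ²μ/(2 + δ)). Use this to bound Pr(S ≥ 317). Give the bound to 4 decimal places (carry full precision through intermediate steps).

Write 317 = (1 + δ)μ, so δ = 317/262.032 − 1 = 0.2097759…
Then the exponent is δ²μ/(2 + δ) = (317 − μ)² / (μ·(2 + δ)) = 5.218159.
Bound = exp(−5.218159) = 0.00542.

0.0054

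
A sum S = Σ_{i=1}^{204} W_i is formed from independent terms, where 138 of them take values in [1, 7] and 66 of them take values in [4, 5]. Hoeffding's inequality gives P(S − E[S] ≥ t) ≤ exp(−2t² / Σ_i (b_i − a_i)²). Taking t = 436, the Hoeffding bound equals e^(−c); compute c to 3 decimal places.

75.525

Σ(b_i − a_i)² = 138·6² + 66·1² = 5034.
c = 2t² / 5034 = 2·436² / 5034 = 75.5248.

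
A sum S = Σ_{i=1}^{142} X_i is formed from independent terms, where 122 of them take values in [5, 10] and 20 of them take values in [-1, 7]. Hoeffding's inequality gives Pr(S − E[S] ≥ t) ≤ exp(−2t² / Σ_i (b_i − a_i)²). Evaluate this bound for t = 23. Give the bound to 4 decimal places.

Σ(b_i − a_i)² = 122·5² + 20·8² = 4330.
Exponent = 2·23² / 4330 = 0.24434.
Bound = exp(−0.24434) = 0.78322.

0.7832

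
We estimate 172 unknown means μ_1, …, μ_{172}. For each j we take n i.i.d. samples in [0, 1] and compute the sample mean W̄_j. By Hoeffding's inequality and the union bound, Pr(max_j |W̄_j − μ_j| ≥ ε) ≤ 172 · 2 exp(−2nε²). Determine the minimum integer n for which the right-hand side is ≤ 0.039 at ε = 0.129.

Need 2·172·exp(−2nε²) ≤ 0.039, i.e. exp(−2nε²) ≤ 0.039/344.
So 2nε² ≥ ln(344/0.039) = 9.084835.
Hence n ≥ 9.084835/(2·0.129²) = 272.965.
The smallest integer n is 273.

273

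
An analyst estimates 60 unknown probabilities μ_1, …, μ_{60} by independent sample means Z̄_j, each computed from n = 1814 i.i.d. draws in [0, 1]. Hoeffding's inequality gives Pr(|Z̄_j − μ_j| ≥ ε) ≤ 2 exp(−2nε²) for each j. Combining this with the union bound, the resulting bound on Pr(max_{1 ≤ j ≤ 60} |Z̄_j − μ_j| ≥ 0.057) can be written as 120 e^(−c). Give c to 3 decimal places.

11.787

Union bound over the 60 events: Pr(max_{1 ≤ j ≤ 60} |Z̄_j − μ_j| ≥ 0.057) ≤ 60·2·exp(−2nε²) = 120 exp(−2·1814·0.057²).
So c = 2·1814·0.057² = 11.7874.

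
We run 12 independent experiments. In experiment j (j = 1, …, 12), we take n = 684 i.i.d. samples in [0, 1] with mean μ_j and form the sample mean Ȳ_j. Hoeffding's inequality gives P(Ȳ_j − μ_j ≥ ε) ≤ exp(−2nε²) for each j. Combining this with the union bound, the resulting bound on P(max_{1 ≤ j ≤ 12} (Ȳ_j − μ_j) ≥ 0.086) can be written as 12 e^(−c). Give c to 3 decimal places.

10.118

Union bound over the 12 events: P(max_{1 ≤ j ≤ 12} (Ȳ_j − μ_j) ≥ 0.086) ≤ 12·exp(−2nε²) = 12 exp(−2·684·0.086²).
So c = 2·684·0.086² = 10.1177.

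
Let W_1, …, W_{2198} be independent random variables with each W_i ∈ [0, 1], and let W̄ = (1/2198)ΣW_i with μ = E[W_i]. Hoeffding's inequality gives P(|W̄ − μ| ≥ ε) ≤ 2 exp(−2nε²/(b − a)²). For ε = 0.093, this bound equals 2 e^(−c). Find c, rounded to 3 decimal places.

38.021

c = 2nε²/(b − a)² = 2·2198·0.093² / 1² = 38.0210.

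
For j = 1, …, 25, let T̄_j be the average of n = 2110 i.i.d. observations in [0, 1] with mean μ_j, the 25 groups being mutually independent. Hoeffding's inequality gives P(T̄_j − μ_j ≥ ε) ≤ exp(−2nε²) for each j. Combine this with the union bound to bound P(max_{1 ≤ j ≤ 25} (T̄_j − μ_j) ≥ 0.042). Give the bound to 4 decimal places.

0.0146

Per-experiment Hoeffding bound: exp(−2·2110·0.042²) = exp(−7.44408) = 0.00058489.
Union bound over 25 events: 25·0.00058489 = 0.01462.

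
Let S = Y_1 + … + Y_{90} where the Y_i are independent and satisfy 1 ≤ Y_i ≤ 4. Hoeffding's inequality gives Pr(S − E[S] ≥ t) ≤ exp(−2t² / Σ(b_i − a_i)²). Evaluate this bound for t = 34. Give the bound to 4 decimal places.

Σ(b_i − a_i)² = 90·(3)² = 810.
Exponent = 2·34²/810 = 2.8543.
Bound = exp(−2.8543) = 0.05759.

0.0576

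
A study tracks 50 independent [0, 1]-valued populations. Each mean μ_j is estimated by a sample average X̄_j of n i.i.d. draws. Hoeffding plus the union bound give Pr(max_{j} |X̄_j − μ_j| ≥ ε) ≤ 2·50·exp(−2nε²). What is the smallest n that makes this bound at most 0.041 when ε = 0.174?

129

Need 2·50·exp(−2nε²) ≤ 0.041, i.e. exp(−2nε²) ≤ 0.041/100.
So 2nε² ≥ ln(100/0.041) = 7.799353.
Hence n ≥ 7.799353/(2·0.174²) = 128.804.
The smallest integer n is 129.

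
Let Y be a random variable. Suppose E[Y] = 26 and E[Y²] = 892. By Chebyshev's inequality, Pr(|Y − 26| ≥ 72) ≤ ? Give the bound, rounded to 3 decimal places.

Var(Y) = E[Y²] − (E[Y])² = 892 − 676 = 216.
Chebyshev's inequality: Pr(|Y − μ| ≥ t) ≤ Var(Y)/t² = 216/5184 = 0.0417.

0.042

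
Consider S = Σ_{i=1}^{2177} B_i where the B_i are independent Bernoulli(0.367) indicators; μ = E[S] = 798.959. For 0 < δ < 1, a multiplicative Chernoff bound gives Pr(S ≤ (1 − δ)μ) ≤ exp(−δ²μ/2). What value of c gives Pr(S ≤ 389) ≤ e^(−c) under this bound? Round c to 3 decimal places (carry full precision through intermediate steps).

105.178

Write 389 = (1 − δ)μ, so δ = 1 − 389/798.959 = 0.5131164…
Then the exponent is δ²μ/2 = (μ − 389)²/(2μ) = 105.178352.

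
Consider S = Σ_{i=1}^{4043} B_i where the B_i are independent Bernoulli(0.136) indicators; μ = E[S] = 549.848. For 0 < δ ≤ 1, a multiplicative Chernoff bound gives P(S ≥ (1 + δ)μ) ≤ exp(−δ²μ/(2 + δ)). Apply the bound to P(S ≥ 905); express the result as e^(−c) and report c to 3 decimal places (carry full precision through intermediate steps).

86.698

Write 905 = (1 + δ)μ, so δ = 905/549.848 − 1 = 0.6459094…
Then the exponent is δ²μ/(2 + δ) = (905 − μ)² / (μ·(2 + δ)) = 86.698365.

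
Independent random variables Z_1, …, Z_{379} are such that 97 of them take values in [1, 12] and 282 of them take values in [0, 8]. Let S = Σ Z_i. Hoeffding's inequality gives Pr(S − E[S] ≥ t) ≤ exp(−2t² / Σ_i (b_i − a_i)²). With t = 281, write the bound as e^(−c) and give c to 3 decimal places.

5.302

Σ(b_i − a_i)² = 97·11² + 282·8² = 29785.
c = 2t² / 29785 = 2·281² / 29785 = 5.3021.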